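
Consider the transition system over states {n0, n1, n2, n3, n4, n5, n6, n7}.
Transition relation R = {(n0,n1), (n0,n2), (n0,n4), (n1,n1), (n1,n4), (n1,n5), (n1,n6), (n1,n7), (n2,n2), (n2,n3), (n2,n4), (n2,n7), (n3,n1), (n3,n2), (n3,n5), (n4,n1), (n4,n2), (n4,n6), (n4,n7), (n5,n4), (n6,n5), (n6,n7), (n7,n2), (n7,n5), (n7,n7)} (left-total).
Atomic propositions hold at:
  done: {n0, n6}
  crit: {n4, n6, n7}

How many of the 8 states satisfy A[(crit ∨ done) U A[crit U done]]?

2

Sat(crit ∨ done) = {n0, n4, n6, n7}
A[crit U done]: least fixpoint, start Z0 = Sat(done) = {n0, n6}, add states in Sat(crit) with every successor in Z. Already a fixed point.
Sat(A[crit U done]) = {n0, n6}
A[(crit ∨ done) U A[crit U done]]: least fixpoint, start Z0 = Sat(A[crit U done]) = {n0, n6}, add states in Sat(crit ∨ done) with every successor in Z. Already a fixed point.
Sat(A[(crit ∨ done) U A[crit U done]]) = {n0, n6}
|Sat(A[(crit ∨ done) U A[crit U done]])| = |{n0, n6}| = 2.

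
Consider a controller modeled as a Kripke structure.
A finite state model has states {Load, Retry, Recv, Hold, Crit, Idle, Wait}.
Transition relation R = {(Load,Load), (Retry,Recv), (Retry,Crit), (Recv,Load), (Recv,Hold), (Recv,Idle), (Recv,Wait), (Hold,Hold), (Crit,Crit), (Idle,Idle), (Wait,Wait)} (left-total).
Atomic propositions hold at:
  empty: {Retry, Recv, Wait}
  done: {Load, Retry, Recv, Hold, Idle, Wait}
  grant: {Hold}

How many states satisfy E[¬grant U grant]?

3

Sat(¬grant) = {Load, Retry, Recv, Crit, Idle, Wait}
E[¬grant U grant]: least fixpoint, start Z0 = Sat(grant) = {Hold}, add states in Sat(¬grant) with some successor in Z. Z1 = {Recv, Hold}; Z2 = {Retry, Recv, Hold}; fixed.
Sat(E[¬grant U grant]) = {Retry, Recv, Hold}
|Sat(E[¬grant U grant])| = |{Retry, Recv, Hold}| = 3.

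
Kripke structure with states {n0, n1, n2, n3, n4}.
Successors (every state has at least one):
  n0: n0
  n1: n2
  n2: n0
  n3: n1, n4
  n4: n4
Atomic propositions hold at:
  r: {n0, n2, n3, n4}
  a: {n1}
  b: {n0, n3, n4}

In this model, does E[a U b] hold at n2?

E[a U b]: least fixpoint, start Z0 = Sat(b) = {n0, n3, n4}, add states in Sat(a) with some successor in Z. Already a fixed point.
Sat(E[a U b]) = {n0, n3, n4}
n2 ∉ Sat(E[a U b]) = {n0, n3, n4}, so the formula does not hold at n2.

No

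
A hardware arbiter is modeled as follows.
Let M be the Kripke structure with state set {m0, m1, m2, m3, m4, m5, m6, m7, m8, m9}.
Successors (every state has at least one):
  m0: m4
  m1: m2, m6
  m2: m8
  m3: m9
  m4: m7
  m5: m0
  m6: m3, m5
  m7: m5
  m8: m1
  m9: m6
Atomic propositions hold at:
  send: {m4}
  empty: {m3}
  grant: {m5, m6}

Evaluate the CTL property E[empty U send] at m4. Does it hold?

Yes

E[empty U send]: least fixpoint, start Z0 = Sat(send) = {m4}, add states in Sat(empty) with some successor in Z. Already a fixed point.
Sat(E[empty U send]) = {m4}
m4 ∈ Sat(E[empty U send]) = {m4}, so the formula holds at m4.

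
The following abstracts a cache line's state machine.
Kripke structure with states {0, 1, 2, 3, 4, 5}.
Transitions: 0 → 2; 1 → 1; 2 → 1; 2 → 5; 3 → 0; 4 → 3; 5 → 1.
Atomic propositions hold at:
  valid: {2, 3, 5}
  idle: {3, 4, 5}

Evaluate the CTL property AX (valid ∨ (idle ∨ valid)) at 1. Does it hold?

Sat(idle ∨ valid) = {2, 3, 4, 5}
Sat(valid ∨ (idle ∨ valid)) = {2, 3, 4, 5}
Sat(AX (valid ∨ (idle ∨ valid))) = {s : every successor in {2, 3, 4, 5}} = {0, 4}
1 ∉ Sat(AX (valid ∨ (idle ∨ valid))) = {0, 4}, so the formula does not hold at 1.

No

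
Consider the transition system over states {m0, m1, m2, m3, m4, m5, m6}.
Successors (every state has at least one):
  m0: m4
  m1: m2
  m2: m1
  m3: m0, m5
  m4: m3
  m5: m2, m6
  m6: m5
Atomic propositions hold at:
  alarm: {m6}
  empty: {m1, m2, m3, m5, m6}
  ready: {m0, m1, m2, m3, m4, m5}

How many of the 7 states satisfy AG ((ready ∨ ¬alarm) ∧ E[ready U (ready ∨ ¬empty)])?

2

Sat(¬alarm) = {m0, m1, m2, m3, m4, m5}
Sat(ready ∨ ¬alarm) = {m0, m1, m2, m3, m4, m5}
Sat(¬empty) = {m0, m4}
Sat(ready ∨ ¬empty) = {m0, m1, m2, m3, m4, m5}
E[ready U (ready ∨ ¬empty)]: least fixpoint, start Z0 = Sat((ready ∨ ¬empty)) = {m0, m1, m2, m3, m4, m5}, add states in Sat(ready) with some successor in Z. Already a fixed point.
Sat(E[ready U (ready ∨ ¬empty)]) = {m0, m1, m2, m3, m4, m5}
Sat((ready ∨ ¬alarm) ∧ E[ready U (ready ∨ ¬empty)]) = {m0, m1, m2, m3, m4, m5}
AG ((ready ∨ ¬alarm) ∧ E[ready U (ready ∨ ¬empty)]): greatest fixpoint, start Z0 = {m0, m1, m2, m3, m4, m5}, keep only states in Sat with every successor in Z. Z1 = {m0, m1, m2, m3, m4}; Z2 = {m0, m1, m2, m4}; Z3 = {m0, m1, m2}; Z4 = {m1, m2}; fixed.
Sat(AG ((ready ∨ ¬alarm) ∧ E[ready U (ready ∨ ¬empty)])) = {m1, m2}
|Sat(AG ((ready ∨ ¬alarm) ∧ E[ready U (ready ∨ ¬empty)]))| = |{m1, m2}| = 2.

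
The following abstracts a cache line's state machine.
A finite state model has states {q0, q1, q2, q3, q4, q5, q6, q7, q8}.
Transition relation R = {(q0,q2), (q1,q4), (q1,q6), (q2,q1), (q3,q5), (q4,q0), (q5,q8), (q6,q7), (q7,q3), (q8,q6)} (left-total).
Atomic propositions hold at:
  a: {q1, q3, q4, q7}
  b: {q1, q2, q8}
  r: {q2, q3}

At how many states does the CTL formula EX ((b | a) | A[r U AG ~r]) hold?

Sat(b | a) = {q1, q2, q3, q4, q7, q8}
Sat(~r) = {q0, q1, q4, q5, q6, q7, q8}
AG ~r: greatest fixpoint, start Z0 = {q0, q1, q4, q5, q6, q7, q8}, keep only states in Sat with every successor in Z. Z1 = {q1, q4, q5, q6, q8}; Z2 = {q1, q5, q8}; Z3 = {q5}; Z4 = ∅; fixed.
Sat(AG ~r) = ∅
A[r U AG ~r]: least fixpoint, start Z0 = Sat(AG ~r) = ∅, add states in Sat(r) with every successor in Z. Already a fixed point.
Sat(A[r U AG ~r]) = ∅
Sat((b | a) | A[r U AG ~r]) = {q1, q2, q3, q4, q7, q8}
Sat(EX ((b | a) | A[r U AG ~r])) = {s : some successor in {q1, q2, q3, q4, q7, q8}} = {q0, q1, q2, q5, q6, q7}
|Sat(EX ((b | a) | A[r U AG ~r]))| = |{q0, q1, q2, q5, q6, q7}| = 6.

6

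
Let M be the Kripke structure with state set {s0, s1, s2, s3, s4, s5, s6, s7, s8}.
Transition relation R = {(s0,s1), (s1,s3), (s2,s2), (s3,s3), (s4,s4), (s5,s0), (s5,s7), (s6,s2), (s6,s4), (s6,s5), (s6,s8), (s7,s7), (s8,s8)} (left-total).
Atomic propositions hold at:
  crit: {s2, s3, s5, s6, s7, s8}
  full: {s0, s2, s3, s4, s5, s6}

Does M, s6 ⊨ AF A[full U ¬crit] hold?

No

Sat(¬crit) = {s0, s1, s4}
A[full U ¬crit]: least fixpoint, start Z0 = Sat(¬crit) = {s0, s1, s4}, add states in Sat(full) with every successor in Z. Already a fixed point.
Sat(A[full U ¬crit]) = {s0, s1, s4}
AF A[full U ¬crit]: least fixpoint, start Z0 = {s0, s1, s4}, add states with every successor in Z. Already a fixed point.
Sat(AF A[full U ¬crit]) = {s0, s1, s4}
s6 ∉ Sat(AF A[full U ¬crit]) = {s0, s1, s4}, so the formula does not hold at s6.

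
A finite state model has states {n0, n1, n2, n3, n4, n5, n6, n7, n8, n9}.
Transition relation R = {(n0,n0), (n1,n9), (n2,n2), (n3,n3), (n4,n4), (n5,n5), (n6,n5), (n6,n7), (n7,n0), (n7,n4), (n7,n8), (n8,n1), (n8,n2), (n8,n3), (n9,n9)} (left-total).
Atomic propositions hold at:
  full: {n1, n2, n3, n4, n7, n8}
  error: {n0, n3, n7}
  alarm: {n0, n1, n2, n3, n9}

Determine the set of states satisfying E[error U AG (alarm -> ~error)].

Sat(~error) = {n1, n2, n4, n5, n6, n8, n9}
Sat(alarm -> ~error) = {n1, n2, n4, n5, n6, n7, n8, n9}
AG (alarm -> ~error): greatest fixpoint, start Z0 = {n1, n2, n4, n5, n6, n7, n8, n9}, keep only states in Sat with every successor in Z. Z1 = {n1, n2, n4, n5, n6, n9}; Z2 = {n1, n2, n4, n5, n9}; fixed.
Sat(AG (alarm -> ~error)) = {n1, n2, n4, n5, n9}
E[error U AG (alarm -> ~error)]: least fixpoint, start Z0 = Sat(AG (alarm -> ~error)) = {n1, n2, n4, n5, n9}, add states in Sat(error) with some successor in Z. Z1 = {n1, n2, n4, n5, n7, n9}; fixed.
Sat(E[error U AG (alarm -> ~error)]) = {n1, n2, n4, n5, n7, n9}

{n1, n2, n4, n5, n7, n9}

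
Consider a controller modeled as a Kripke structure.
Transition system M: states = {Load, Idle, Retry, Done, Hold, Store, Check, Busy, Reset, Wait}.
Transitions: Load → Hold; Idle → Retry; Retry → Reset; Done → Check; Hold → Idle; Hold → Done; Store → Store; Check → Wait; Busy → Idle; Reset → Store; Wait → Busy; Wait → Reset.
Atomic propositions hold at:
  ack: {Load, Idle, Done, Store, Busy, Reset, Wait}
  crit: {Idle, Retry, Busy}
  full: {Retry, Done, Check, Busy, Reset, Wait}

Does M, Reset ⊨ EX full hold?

No

Sat(EX full) = {s : some successor in {Retry, Done, Check, Busy, Reset, Wait}} = {Idle, Retry, Done, Hold, Check, Wait}
Reset ∉ Sat(EX full) = {Idle, Retry, Done, Hold, Check, Wait}, so the formula does not hold at Reset.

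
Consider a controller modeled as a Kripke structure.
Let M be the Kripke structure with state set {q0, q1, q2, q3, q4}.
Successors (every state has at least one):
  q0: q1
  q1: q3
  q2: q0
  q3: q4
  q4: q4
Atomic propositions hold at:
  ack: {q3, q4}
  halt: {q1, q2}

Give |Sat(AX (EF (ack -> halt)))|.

Sat(ack -> halt) = {q0, q1, q2}
EF (ack -> halt): least fixpoint, start Z0 = {q0, q1, q2}, add states with some successor in Z. Already a fixed point.
Sat(EF (ack -> halt)) = {q0, q1, q2}
Sat(AX (EF (ack -> halt))) = {s : every successor in {q0, q1, q2}} = {q0, q2}
|Sat(AX (EF (ack -> halt)))| = |{q0, q2}| = 2.

2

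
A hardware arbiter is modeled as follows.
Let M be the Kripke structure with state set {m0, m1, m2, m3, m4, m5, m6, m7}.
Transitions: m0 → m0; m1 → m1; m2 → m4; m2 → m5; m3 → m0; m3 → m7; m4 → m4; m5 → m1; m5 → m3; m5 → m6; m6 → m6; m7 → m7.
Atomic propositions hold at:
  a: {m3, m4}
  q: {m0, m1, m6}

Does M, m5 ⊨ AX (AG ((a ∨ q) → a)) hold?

No

Sat(a ∨ q) = {m0, m1, m3, m4, m6}
Sat((a ∨ q) → a) = {m2, m3, m4, m5, m7}
AG ((a ∨ q) → a): greatest fixpoint, start Z0 = {m2, m3, m4, m5, m7}, keep only states in Sat with every successor in Z. Z1 = {m2, m4, m7}; Z2 = {m4, m7}; fixed.
Sat(AG ((a ∨ q) → a)) = {m4, m7}
Sat(AX (AG ((a ∨ q) → a))) = {s : every successor in {m4, m7}} = {m4, m7}
m5 ∉ Sat(AX (AG ((a ∨ q) → a))) = {m4, m7}, so the formula does not hold at m5.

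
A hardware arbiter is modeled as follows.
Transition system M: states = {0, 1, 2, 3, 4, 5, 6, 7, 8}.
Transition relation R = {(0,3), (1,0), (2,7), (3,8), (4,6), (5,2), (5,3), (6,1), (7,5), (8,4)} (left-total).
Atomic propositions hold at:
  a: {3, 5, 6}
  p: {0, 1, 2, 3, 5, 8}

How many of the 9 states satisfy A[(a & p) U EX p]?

6

Sat(a & p) = {3, 5}
Sat(EX p) = {s : some successor in {0, 1, 2, 3, 5, 8}} = {0, 1, 3, 5, 6, 7}
A[(a & p) U EX p]: least fixpoint, start Z0 = Sat(EX p) = {0, 1, 3, 5, 6, 7}, add states in Sat(a & p) with every successor in Z. Already a fixed point.
Sat(A[(a & p) U EX p]) = {0, 1, 3, 5, 6, 7}
|Sat(A[(a & p) U EX p])| = |{0, 1, 3, 5, 6, 7}| = 6.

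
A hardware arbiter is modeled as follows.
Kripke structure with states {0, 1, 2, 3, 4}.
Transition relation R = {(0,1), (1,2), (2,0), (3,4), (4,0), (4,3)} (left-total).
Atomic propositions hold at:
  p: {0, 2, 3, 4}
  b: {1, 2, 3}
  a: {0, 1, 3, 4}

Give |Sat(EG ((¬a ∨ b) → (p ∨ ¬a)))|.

Sat(¬a) = {2}
Sat(¬a ∨ b) = {1, 2, 3}
Sat(p ∨ ¬a) = {0, 2, 3, 4}
Sat((¬a ∨ b) → (p ∨ ¬a)) = {0, 2, 3, 4}
EG ((¬a ∨ b) → (p ∨ ¬a)): greatest fixpoint, start Z0 = {0, 2, 3, 4}, keep only states in Sat with some successor in Z. Z1 = {2, 3, 4}; Z2 = {3, 4}; fixed.
Sat(EG ((¬a ∨ b) → (p ∨ ¬a))) = {3, 4}
|Sat(EG ((¬a ∨ b) → (p ∨ ¬a)))| = |{3, 4}| = 2.

2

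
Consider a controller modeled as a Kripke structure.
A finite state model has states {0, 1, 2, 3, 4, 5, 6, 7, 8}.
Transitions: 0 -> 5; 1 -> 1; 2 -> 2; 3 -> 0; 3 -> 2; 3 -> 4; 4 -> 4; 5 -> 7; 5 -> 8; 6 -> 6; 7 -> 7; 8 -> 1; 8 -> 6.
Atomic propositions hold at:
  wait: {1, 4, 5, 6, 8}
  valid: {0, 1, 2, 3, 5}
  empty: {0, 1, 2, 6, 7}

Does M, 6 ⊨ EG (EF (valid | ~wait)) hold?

No

Sat(~wait) = {0, 2, 3, 7}
Sat(valid | ~wait) = {0, 1, 2, 3, 5, 7}
EF (valid | ~wait): least fixpoint, start Z0 = {0, 1, 2, 3, 5, 7}, add states with some successor in Z. Z1 = {0, 1, 2, 3, 5, 7, 8}; fixed.
Sat(EF (valid | ~wait)) = {0, 1, 2, 3, 5, 7, 8}
EG (EF (valid | ~wait)): greatest fixpoint, start Z0 = {0, 1, 2, 3, 5, 7, 8}, keep only states in Sat with some successor in Z. Already a fixed point.
Sat(EG (EF (valid | ~wait))) = {0, 1, 2, 3, 5, 7, 8}
6 ∉ Sat(EG (EF (valid | ~wait))) = {0, 1, 2, 3, 5, 7, 8}, so the formula does not hold at 6.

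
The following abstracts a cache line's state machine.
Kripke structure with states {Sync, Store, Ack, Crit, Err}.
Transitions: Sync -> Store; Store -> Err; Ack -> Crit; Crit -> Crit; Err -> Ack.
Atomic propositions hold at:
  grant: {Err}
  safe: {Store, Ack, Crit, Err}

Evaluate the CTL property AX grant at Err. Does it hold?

No

Sat(AX grant) = {s : every successor in {Err}} = {Store}
Err ∉ Sat(AX grant) = {Store}, so the formula does not hold at Err.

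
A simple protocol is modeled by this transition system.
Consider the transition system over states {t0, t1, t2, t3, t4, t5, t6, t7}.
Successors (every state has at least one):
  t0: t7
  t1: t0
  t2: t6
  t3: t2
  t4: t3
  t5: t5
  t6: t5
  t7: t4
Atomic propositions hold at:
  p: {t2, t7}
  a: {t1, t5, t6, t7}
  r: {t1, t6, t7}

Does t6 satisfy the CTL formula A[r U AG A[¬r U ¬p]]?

Yes

Sat(¬r) = {t0, t2, t3, t4, t5}
Sat(¬p) = {t0, t1, t3, t4, t5, t6}
A[¬r U ¬p]: least fixpoint, start Z0 = Sat(¬p) = {t0, t1, t3, t4, t5, t6}, add states in Sat(¬r) with every successor in Z. Z1 = {t0, t1, t2, t3, t4, t5, t6}; fixed.
Sat(A[¬r U ¬p]) = {t0, t1, t2, t3, t4, t5, t6}
AG A[¬r U ¬p]: greatest fixpoint, start Z0 = {t0, t1, t2, t3, t4, t5, t6}, keep only states in Sat with every successor in Z. Z1 = {t1, t2, t3, t4, t5, t6}; Z2 = {t2, t3, t4, t5, t6}; fixed.
Sat(AG A[¬r U ¬p]) = {t2, t3, t4, t5, t6}
A[r U AG A[¬r U ¬p]]: least fixpoint, start Z0 = Sat(AG A[¬r U ¬p]) = {t2, t3, t4, t5, t6}, add states in Sat(r) with every successor in Z. Z1 = {t2, t3, t4, t5, t6, t7}; fixed.
Sat(A[r U AG A[¬r U ¬p]]) = {t2, t3, t4, t5, t6, t7}
t6 ∈ Sat(A[r U AG A[¬r U ¬p]]) = {t2, t3, t4, t5, t6, t7}, so the formula holds at t6.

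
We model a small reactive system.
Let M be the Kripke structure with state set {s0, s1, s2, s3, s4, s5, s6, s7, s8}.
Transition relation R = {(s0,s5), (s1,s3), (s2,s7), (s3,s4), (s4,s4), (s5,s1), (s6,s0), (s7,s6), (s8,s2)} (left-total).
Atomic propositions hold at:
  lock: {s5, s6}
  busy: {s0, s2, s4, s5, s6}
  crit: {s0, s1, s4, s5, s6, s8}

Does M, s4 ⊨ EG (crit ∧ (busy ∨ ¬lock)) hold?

Yes

Sat(¬lock) = {s0, s1, s2, s3, s4, s7, s8}
Sat(busy ∨ ¬lock) = {s0, s1, s2, s3, s4, s5, s6, s7, s8}
Sat(crit ∧ (busy ∨ ¬lock)) = {s0, s1, s4, s5, s6, s8}
EG (crit ∧ (busy ∨ ¬lock)): greatest fixpoint, start Z0 = {s0, s1, s4, s5, s6, s8}, keep only states in Sat with some successor in Z. Z1 = {s0, s4, s5, s6}; Z2 = {s0, s4, s6}; Z3 = {s4, s6}; Z4 = {s4}; fixed.
Sat(EG (crit ∧ (busy ∨ ¬lock))) = {s4}
s4 ∈ Sat(EG (crit ∧ (busy ∨ ¬lock))) = {s4}, so the formula holds at s4.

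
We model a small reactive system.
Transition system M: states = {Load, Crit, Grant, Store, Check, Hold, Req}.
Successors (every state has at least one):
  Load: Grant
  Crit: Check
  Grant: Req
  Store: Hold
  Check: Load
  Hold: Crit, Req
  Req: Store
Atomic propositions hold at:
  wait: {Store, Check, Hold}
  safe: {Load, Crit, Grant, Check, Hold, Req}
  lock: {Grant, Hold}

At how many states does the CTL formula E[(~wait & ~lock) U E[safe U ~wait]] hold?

Sat(~wait) = {Load, Crit, Grant, Req}
Sat(~lock) = {Load, Crit, Store, Check, Req}
Sat(~wait & ~lock) = {Load, Crit, Req}
E[safe U ~wait]: least fixpoint, start Z0 = Sat(~wait) = {Load, Crit, Grant, Req}, add states in Sat(safe) with some successor in Z. Z1 = {Load, Crit, Grant, Check, Hold, Req}; fixed.
Sat(E[safe U ~wait]) = {Load, Crit, Grant, Check, Hold, Req}
E[(~wait & ~lock) U E[safe U ~wait]]: least fixpoint, start Z0 = Sat(E[safe U ~wait]) = {Load, Crit, Grant, Check, Hold, Req}, add states in Sat(~wait & ~lock) with some successor in Z. Already a fixed point.
Sat(E[(~wait & ~lock) U E[safe U ~wait]]) = {Load, Crit, Grant, Check, Hold, Req}
|Sat(E[(~wait & ~lock) U E[safe U ~wait]])| = |{Load, Crit, Grant, Check, Hold, Req}| = 6.

6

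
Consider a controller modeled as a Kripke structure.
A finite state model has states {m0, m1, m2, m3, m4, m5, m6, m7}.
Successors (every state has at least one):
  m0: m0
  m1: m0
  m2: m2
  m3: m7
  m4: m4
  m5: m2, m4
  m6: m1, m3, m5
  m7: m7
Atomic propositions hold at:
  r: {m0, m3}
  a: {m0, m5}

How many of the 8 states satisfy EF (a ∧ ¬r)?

2

Sat(¬r) = {m1, m2, m4, m5, m6, m7}
Sat(a ∧ ¬r) = {m5}
EF (a ∧ ¬r): least fixpoint, start Z0 = {m5}, add states with some successor in Z. Z1 = {m5, m6}; fixed.
Sat(EF (a ∧ ¬r)) = {m5, m6}
|Sat(EF (a ∧ ¬r))| = |{m5, m6}| = 2.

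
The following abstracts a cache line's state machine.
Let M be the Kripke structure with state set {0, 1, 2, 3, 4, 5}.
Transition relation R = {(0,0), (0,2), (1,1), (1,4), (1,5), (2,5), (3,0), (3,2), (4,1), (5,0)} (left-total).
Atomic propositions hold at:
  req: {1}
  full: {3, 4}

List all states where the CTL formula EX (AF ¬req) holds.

Sat(¬req) = {0, 2, 3, 4, 5}
AF ¬req: least fixpoint, start Z0 = {0, 2, 3, 4, 5}, add states with every successor in Z. Already a fixed point.
Sat(AF ¬req) = {0, 2, 3, 4, 5}
Sat(EX (AF ¬req)) = {s : some successor in {0, 2, 3, 4, 5}} = {0, 1, 2, 3, 5}

{0, 1, 2, 3, 5}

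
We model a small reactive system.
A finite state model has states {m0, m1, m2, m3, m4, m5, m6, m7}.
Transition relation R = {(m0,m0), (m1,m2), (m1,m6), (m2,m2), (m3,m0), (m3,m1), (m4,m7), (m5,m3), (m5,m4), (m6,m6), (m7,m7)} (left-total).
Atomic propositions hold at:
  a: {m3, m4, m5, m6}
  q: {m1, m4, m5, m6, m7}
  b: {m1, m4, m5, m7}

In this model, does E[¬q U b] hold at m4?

Yes

Sat(¬q) = {m0, m2, m3}
E[¬q U b]: least fixpoint, start Z0 = Sat(b) = {m1, m4, m5, m7}, add states in Sat(¬q) with some successor in Z. Z1 = {m1, m3, m4, m5, m7}; fixed.
Sat(E[¬q U b]) = {m1, m3, m4, m5, m7}
m4 ∈ Sat(E[¬q U b]) = {m1, m3, m4, m5, m7}, so the formula holds at m4.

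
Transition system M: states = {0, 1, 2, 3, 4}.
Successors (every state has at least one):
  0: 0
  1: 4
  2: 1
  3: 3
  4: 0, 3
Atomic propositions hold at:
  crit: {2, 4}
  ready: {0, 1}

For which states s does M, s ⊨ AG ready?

AG ready: greatest fixpoint, start Z0 = {0, 1}, keep only states in Sat with every successor in Z. Z1 = {0}; fixed.
Sat(AG ready) = {0}

{0}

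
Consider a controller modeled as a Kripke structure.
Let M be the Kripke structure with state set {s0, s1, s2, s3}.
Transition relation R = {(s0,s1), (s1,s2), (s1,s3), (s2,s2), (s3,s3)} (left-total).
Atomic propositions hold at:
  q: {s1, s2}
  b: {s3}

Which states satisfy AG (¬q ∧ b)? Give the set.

{s3}

Sat(¬q) = {s0, s3}
Sat(¬q ∧ b) = {s3}
AG (¬q ∧ b): greatest fixpoint, start Z0 = {s3}, keep only states in Sat with every successor in Z. Already a fixed point.
Sat(AG (¬q ∧ b)) = {s3}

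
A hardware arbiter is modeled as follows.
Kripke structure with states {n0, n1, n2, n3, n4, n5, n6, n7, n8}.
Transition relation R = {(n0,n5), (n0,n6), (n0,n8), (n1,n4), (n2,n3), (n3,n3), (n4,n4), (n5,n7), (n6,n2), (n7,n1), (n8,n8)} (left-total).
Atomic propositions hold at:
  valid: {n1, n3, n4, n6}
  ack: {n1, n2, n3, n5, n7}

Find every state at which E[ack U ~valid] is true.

Sat(~valid) = {n0, n2, n5, n7, n8}
E[ack U ~valid]: least fixpoint, start Z0 = Sat(~valid) = {n0, n2, n5, n7, n8}, add states in Sat(ack) with some successor in Z. Already a fixed point.
Sat(E[ack U ~valid]) = {n0, n2, n5, n7, n8}

{n0, n2, n5, n7, n8}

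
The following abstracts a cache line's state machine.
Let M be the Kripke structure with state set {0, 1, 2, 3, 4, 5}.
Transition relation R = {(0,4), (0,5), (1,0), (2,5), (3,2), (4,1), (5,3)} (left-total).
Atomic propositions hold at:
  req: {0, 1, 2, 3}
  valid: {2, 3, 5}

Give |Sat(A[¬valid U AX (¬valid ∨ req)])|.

Sat(¬valid) = {0, 1, 4}
Sat(¬valid ∨ req) = {0, 1, 2, 3, 4}
Sat(AX (¬valid ∨ req)) = {s : every successor in {0, 1, 2, 3, 4}} = {1, 3, 4, 5}
A[¬valid U AX (¬valid ∨ req)]: least fixpoint, start Z0 = Sat(AX (¬valid ∨ req)) = {1, 3, 4, 5}, add states in Sat(¬valid) with every successor in Z. Z1 = {0, 1, 3, 4, 5}; fixed.
Sat(A[¬valid U AX (¬valid ∨ req)]) = {0, 1, 3, 4, 5}
|Sat(A[¬valid U AX (¬valid ∨ req)])| = |{0, 1, 3, 4, 5}| = 5.

5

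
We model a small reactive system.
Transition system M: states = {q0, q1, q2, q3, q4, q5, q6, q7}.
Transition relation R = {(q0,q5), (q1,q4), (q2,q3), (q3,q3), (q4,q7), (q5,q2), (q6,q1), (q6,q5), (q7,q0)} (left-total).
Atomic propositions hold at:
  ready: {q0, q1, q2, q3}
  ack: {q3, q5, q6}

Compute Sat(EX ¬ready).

Sat(¬ready) = {q4, q5, q6, q7}
Sat(EX ¬ready) = {s : some successor in {q4, q5, q6, q7}} = {q0, q1, q4, q6}

{q0, q1, q4, q6}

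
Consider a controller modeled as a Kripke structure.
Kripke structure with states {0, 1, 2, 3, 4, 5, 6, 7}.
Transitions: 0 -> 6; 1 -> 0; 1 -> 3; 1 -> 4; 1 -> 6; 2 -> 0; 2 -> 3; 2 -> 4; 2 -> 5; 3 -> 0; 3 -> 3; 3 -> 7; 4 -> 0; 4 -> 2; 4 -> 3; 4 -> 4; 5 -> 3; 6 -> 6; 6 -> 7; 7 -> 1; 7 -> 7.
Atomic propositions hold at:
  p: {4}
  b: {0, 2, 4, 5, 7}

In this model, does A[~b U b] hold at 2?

Sat(~b) = {1, 3, 6}
A[~b U b]: least fixpoint, start Z0 = Sat(b) = {0, 2, 4, 5, 7}, add states in Sat(~b) with every successor in Z. Already a fixed point.
Sat(A[~b U b]) = {0, 2, 4, 5, 7}
2 ∈ Sat(A[~b U b]) = {0, 2, 4, 5, 7}, so the formula holds at 2.

Yes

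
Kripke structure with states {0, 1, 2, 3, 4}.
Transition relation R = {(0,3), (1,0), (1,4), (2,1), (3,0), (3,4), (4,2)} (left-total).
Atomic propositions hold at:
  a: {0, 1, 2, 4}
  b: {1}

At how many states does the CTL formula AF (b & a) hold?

3

Sat(b & a) = {1}
AF (b & a): least fixpoint, start Z0 = {1}, add states with every successor in Z. Z1 = {1, 2}; Z2 = {1, 2, 4}; fixed.
Sat(AF (b & a)) = {1, 2, 4}
|Sat(AF (b & a))| = |{1, 2, 4}| = 3.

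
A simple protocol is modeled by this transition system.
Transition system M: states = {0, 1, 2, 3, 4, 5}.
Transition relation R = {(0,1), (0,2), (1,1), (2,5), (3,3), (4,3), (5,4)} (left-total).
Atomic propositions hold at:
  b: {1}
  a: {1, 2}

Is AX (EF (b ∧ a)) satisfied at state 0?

No

Sat(b ∧ a) = {1}
EF (b ∧ a): least fixpoint, start Z0 = {1}, add states with some successor in Z. Z1 = {0, 1}; fixed.
Sat(EF (b ∧ a)) = {0, 1}
Sat(AX (EF (b ∧ a))) = {s : every successor in {0, 1}} = {1}
0 ∉ Sat(AX (EF (b ∧ a))) = {1}, so the formula does not hold at 0.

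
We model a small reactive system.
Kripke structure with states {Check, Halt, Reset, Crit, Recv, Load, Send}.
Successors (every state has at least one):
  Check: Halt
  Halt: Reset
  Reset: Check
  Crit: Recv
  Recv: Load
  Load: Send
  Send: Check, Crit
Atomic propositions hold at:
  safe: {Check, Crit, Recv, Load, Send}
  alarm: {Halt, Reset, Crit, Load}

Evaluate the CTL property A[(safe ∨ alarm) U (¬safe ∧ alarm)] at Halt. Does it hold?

Yes

Sat(safe ∨ alarm) = {Check, Halt, Reset, Crit, Recv, Load, Send}
Sat(¬safe) = {Halt, Reset}
Sat(¬safe ∧ alarm) = {Halt, Reset}
A[(safe ∨ alarm) U (¬safe ∧ alarm)]: least fixpoint, start Z0 = Sat((¬safe ∧ alarm)) = {Halt, Reset}, add states in Sat(safe ∨ alarm) with every successor in Z. Z1 = {Check, Halt, Reset}; fixed.
Sat(A[(safe ∨ alarm) U (¬safe ∧ alarm)]) = {Check, Halt, Reset}
Halt ∈ Sat(A[(safe ∨ alarm) U (¬safe ∧ alarm)]) = {Check, Halt, Reset}, so the formula holds at Halt.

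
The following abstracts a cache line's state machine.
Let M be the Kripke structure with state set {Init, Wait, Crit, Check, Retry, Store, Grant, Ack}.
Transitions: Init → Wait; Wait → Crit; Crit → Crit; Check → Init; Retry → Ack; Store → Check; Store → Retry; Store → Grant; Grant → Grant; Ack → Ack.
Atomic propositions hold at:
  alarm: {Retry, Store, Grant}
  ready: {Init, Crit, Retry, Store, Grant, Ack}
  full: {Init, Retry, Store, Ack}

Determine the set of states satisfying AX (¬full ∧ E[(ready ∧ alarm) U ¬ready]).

{Init}

Sat(¬full) = {Wait, Crit, Check, Grant}
Sat(ready ∧ alarm) = {Retry, Store, Grant}
Sat(¬ready) = {Wait, Check}
E[(ready ∧ alarm) U ¬ready]: least fixpoint, start Z0 = Sat(¬ready) = {Wait, Check}, add states in Sat(ready ∧ alarm) with some successor in Z. Z1 = {Wait, Check, Store}; fixed.
Sat(E[(ready ∧ alarm) U ¬ready]) = {Wait, Check, Store}
Sat(¬full ∧ E[(ready ∧ alarm) U ¬ready]) = {Wait, Check}
Sat(AX (¬full ∧ E[(ready ∧ alarm) U ¬ready])) = {s : every successor in {Wait, Check}} = {Init}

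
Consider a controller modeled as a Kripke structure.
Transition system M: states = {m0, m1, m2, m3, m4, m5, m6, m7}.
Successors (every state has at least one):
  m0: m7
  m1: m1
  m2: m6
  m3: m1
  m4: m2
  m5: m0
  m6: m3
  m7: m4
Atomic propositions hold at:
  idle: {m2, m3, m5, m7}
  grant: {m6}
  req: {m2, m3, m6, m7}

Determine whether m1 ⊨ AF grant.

AF grant: least fixpoint, start Z0 = {m6}, add states with every successor in Z. Z1 = {m2, m6}; Z2 = {m2, m4, m6}; Z3 = {m2, m4, m6, m7}; Z4 = {m0, m2, m4, m6, m7}; Z5 = {m0, m2, m4, m5, m6, m7}; fixed.
Sat(AF grant) = {m0, m2, m4, m5, m6, m7}
m1 ∉ Sat(AF grant) = {m0, m2, m4, m5, m6, m7}, so the formula does not hold at m1.

No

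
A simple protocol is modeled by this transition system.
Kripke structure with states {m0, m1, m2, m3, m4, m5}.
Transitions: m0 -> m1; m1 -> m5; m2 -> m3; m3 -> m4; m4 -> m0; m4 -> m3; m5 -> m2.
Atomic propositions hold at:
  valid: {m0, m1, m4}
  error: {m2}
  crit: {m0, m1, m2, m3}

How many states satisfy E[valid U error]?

1

E[valid U error]: least fixpoint, start Z0 = Sat(error) = {m2}, add states in Sat(valid) with some successor in Z. Already a fixed point.
Sat(E[valid U error]) = {m2}
|Sat(E[valid U error])| = |{m2}| = 1.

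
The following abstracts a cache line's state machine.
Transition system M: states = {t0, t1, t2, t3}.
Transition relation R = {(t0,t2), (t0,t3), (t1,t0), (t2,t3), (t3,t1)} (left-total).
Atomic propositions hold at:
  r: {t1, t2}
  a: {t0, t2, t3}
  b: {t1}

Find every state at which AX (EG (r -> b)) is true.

{t1, t2, t3}

Sat(r -> b) = {t0, t1, t3}
EG (r -> b): greatest fixpoint, start Z0 = {t0, t1, t3}, keep only states in Sat with some successor in Z. Already a fixed point.
Sat(EG (r -> b)) = {t0, t1, t3}
Sat(AX (EG (r -> b))) = {s : every successor in {t0, t1, t3}} = {t1, t2, t3}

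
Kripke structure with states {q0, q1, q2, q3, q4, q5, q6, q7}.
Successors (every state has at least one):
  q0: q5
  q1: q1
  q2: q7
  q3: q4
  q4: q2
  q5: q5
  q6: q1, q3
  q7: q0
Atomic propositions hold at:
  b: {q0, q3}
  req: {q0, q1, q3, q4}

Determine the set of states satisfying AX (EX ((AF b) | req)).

{q1, q2, q3, q4, q6}

AF b: least fixpoint, start Z0 = {q0, q3}, add states with every successor in Z. Z1 = {q0, q3, q7}; Z2 = {q0, q2, q3, q7}; Z3 = {q0, q2, q3, q4, q7}; fixed.
Sat(AF b) = {q0, q2, q3, q4, q7}
Sat((AF b) | req) = {q0, q1, q2, q3, q4, q7}
Sat(EX ((AF b) | req)) = {s : some successor in {q0, q1, q2, q3, q4, q7}} = {q1, q2, q3, q4, q6, q7}
Sat(AX (EX ((AF b) | req))) = {s : every successor in {q1, q2, q3, q4, q6, q7}} = {q1, q2, q3, q4, q6}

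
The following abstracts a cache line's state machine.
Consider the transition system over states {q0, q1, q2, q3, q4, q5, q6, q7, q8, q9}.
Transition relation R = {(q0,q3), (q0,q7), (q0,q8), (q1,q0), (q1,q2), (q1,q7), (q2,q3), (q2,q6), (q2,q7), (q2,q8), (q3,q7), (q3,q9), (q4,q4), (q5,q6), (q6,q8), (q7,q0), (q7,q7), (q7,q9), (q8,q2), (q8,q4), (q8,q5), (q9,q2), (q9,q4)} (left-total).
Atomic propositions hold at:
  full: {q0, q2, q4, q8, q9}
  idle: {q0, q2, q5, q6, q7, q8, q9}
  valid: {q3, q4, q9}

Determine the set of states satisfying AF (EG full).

{q0, q2, q4, q5, q6, q8, q9}

EG full: greatest fixpoint, start Z0 = {q0, q2, q4, q8, q9}, keep only states in Sat with some successor in Z. Already a fixed point.
Sat(EG full) = {q0, q2, q4, q8, q9}
AF (EG full): least fixpoint, start Z0 = {q0, q2, q4, q8, q9}, add states with every successor in Z. Z1 = {q0, q2, q4, q6, q8, q9}; Z2 = {q0, q2, q4, q5, q6, q8, q9}; fixed.
Sat(AF (EG full)) = {q0, q2, q4, q5, q6, q8, q9}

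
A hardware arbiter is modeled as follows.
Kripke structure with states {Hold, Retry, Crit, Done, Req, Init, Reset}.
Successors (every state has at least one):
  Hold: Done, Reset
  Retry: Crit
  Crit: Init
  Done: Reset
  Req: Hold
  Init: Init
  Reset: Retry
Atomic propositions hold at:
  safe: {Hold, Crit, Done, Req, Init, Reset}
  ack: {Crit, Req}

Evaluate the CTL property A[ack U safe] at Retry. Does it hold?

A[ack U safe]: least fixpoint, start Z0 = Sat(safe) = {Hold, Crit, Done, Req, Init, Reset}, add states in Sat(ack) with every successor in Z. Already a fixed point.
Sat(A[ack U safe]) = {Hold, Crit, Done, Req, Init, Reset}
Retry ∉ Sat(A[ack U safe]) = {Hold, Crit, Done, Req, Init, Reset}, so the formula does not hold at Retry.

No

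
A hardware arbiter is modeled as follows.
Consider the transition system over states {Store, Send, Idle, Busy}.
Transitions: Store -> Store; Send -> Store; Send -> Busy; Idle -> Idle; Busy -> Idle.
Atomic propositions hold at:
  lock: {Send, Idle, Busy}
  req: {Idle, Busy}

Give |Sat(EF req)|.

EF req: least fixpoint, start Z0 = {Idle, Busy}, add states with some successor in Z. Z1 = {Send, Idle, Busy}; fixed.
Sat(EF req) = {Send, Idle, Busy}
|Sat(EF req)| = |{Send, Idle, Busy}| = 3.

3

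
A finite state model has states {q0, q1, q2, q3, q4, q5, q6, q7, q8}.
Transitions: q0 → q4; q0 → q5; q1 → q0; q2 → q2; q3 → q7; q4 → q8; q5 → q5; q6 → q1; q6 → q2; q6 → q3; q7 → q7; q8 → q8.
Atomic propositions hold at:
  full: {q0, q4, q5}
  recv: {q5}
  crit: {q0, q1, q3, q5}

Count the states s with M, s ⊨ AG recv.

1

AG recv: greatest fixpoint, start Z0 = {q5}, keep only states in Sat with every successor in Z. Already a fixed point.
Sat(AG recv) = {q5}
|Sat(AG recv)| = |{q5}| = 1.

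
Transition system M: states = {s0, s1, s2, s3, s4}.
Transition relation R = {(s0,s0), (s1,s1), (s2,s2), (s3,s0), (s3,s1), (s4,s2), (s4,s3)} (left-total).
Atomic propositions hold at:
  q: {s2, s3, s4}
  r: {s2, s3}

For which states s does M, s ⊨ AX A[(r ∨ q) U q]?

{s2, s4}

Sat(r ∨ q) = {s2, s3, s4}
A[(r ∨ q) U q]: least fixpoint, start Z0 = Sat(q) = {s2, s3, s4}, add states in Sat(r ∨ q) with every successor in Z. Already a fixed point.
Sat(A[(r ∨ q) U q]) = {s2, s3, s4}
Sat(AX A[(r ∨ q) U q]) = {s : every successor in {s2, s3, s4}} = {s2, s4}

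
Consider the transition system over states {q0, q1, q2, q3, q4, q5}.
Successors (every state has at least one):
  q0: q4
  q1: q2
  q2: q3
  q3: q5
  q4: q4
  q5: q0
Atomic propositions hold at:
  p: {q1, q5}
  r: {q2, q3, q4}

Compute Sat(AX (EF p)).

EF p: least fixpoint, start Z0 = {q1, q5}, add states with some successor in Z. Z1 = {q1, q3, q5}; Z2 = {q1, q2, q3, q5}; fixed.
Sat(EF p) = {q1, q2, q3, q5}
Sat(AX (EF p)) = {s : every successor in {q1, q2, q3, q5}} = {q1, q2, q3}

{q1, q2, q3}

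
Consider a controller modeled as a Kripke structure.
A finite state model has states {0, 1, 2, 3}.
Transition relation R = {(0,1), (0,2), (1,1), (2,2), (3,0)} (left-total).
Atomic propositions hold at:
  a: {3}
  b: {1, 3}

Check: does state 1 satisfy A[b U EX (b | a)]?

Yes

Sat(b | a) = {1, 3}
Sat(EX (b | a)) = {s : some successor in {1, 3}} = {0, 1}
A[b U EX (b | a)]: least fixpoint, start Z0 = Sat(EX (b | a)) = {0, 1}, add states in Sat(b) with every successor in Z. Z1 = {0, 1, 3}; fixed.
Sat(A[b U EX (b | a)]) = {0, 1, 3}
1 ∈ Sat(A[b U EX (b | a)]) = {0, 1, 3}, so the formula holds at 1.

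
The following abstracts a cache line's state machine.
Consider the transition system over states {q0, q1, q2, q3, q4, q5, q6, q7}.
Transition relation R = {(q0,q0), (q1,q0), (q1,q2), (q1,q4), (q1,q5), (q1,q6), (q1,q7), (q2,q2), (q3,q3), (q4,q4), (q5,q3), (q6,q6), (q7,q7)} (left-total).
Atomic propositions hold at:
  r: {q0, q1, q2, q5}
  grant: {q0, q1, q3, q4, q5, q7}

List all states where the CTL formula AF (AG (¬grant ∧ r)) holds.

{q2}

Sat(¬grant) = {q2, q6}
Sat(¬grant ∧ r) = {q2}
AG (¬grant ∧ r): greatest fixpoint, start Z0 = {q2}, keep only states in Sat with every successor in Z. Already a fixed point.
Sat(AG (¬grant ∧ r)) = {q2}
AF (AG (¬grant ∧ r)): least fixpoint, start Z0 = {q2}, add states with every successor in Z. Already a fixed point.
Sat(AF (AG (¬grant ∧ r))) = {q2}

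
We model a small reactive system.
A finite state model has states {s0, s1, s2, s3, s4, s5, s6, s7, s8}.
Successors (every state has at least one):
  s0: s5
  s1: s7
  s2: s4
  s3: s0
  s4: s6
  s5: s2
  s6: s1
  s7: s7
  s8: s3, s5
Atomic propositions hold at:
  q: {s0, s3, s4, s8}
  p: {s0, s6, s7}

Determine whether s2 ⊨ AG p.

No

AG p: greatest fixpoint, start Z0 = {s0, s6, s7}, keep only states in Sat with every successor in Z. Z1 = {s7}; fixed.
Sat(AG p) = {s7}
s2 ∉ Sat(AG p) = {s7}, so the formula does not hold at s2.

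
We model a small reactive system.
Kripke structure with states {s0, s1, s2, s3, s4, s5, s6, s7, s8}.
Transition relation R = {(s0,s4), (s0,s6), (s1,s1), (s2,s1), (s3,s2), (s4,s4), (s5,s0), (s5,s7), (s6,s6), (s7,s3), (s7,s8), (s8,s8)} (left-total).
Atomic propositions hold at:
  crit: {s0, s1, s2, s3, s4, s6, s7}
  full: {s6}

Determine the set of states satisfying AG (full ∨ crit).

{s0, s1, s2, s3, s4, s6}

Sat(full ∨ crit) = {s0, s1, s2, s3, s4, s6, s7}
AG (full ∨ crit): greatest fixpoint, start Z0 = {s0, s1, s2, s3, s4, s6, s7}, keep only states in Sat with every successor in Z. Z1 = {s0, s1, s2, s3, s4, s6}; fixed.
Sat(AG (full ∨ crit)) = {s0, s1, s2, s3, s4, s6}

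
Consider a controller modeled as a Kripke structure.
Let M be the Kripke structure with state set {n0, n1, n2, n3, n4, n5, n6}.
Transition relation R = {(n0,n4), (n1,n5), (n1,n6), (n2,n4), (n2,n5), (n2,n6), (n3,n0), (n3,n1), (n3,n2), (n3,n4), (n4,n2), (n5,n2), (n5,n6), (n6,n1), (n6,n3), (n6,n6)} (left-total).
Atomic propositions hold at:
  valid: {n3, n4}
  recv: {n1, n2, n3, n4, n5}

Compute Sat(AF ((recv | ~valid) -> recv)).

{n0, n1, n2, n3, n4, n5}

Sat(~valid) = {n0, n1, n2, n5, n6}
Sat(recv | ~valid) = {n0, n1, n2, n3, n4, n5, n6}
Sat((recv | ~valid) -> recv) = {n1, n2, n3, n4, n5}
AF ((recv | ~valid) -> recv): least fixpoint, start Z0 = {n1, n2, n3, n4, n5}, add states with every successor in Z. Z1 = {n0, n1, n2, n3, n4, n5}; fixed.
Sat(AF ((recv | ~valid) -> recv)) = {n0, n1, n2, n3, n4, n5}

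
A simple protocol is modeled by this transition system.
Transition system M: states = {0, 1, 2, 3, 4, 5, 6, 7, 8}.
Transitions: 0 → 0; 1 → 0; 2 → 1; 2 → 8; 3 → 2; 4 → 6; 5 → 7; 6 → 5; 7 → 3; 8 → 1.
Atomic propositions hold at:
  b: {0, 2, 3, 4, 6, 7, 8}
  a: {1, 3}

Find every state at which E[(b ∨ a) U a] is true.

Sat(b ∨ a) = {0, 1, 2, 3, 4, 6, 7, 8}
E[(b ∨ a) U a]: least fixpoint, start Z0 = Sat(a) = {1, 3}, add states in Sat(b ∨ a) with some successor in Z. Z1 = {1, 2, 3, 7, 8}; fixed.
Sat(E[(b ∨ a) U a]) = {1, 2, 3, 7, 8}

{1, 2, 3, 7, 8}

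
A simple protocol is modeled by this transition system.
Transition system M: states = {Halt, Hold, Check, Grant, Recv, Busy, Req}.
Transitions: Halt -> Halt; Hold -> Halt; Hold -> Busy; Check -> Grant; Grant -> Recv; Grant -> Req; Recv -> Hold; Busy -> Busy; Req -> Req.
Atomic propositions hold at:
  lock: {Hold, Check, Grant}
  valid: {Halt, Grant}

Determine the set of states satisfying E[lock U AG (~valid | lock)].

Sat(~valid) = {Hold, Check, Recv, Busy, Req}
Sat(~valid | lock) = {Hold, Check, Grant, Recv, Busy, Req}
AG (~valid | lock): greatest fixpoint, start Z0 = {Hold, Check, Grant, Recv, Busy, Req}, keep only states in Sat with every successor in Z. Z1 = {Check, Grant, Recv, Busy, Req}; Z2 = {Check, Grant, Busy, Req}; Z3 = {Check, Busy, Req}; Z4 = {Busy, Req}; fixed.
Sat(AG (~valid | lock)) = {Busy, Req}
E[lock U AG (~valid | lock)]: least fixpoint, start Z0 = Sat(AG (~valid | lock)) = {Busy, Req}, add states in Sat(lock) with some successor in Z. Z1 = {Hold, Grant, Busy, Req}; Z2 = {Hold, Check, Grant, Busy, Req}; fixed.
Sat(E[lock U AG (~valid | lock)]) = {Hold, Check, Grant, Busy, Req}

{Hold, Check, Grant, Busy, Req}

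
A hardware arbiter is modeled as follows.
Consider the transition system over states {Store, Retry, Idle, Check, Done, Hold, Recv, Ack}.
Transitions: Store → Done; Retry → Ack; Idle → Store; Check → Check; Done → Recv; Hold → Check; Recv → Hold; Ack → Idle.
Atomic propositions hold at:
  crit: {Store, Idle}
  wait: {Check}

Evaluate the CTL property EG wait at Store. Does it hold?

EG wait: greatest fixpoint, start Z0 = {Check}, keep only states in Sat with some successor in Z. Already a fixed point.
Sat(EG wait) = {Check}
Store ∉ Sat(EG wait) = {Check}, so the formula does not hold at Store.

No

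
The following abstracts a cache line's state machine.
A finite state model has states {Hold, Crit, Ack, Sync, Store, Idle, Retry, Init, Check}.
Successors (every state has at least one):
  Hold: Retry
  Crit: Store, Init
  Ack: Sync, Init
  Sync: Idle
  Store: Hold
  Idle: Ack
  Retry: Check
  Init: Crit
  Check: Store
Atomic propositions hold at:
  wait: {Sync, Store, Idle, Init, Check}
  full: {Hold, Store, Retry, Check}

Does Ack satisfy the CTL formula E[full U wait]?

No

E[full U wait]: least fixpoint, start Z0 = Sat(wait) = {Sync, Store, Idle, Init, Check}, add states in Sat(full) with some successor in Z. Z1 = {Sync, Store, Idle, Retry, Init, Check}; Z2 = {Hold, Sync, Store, Idle, Retry, Init, Check}; fixed.
Sat(E[full U wait]) = {Hold, Sync, Store, Idle, Retry, Init, Check}
Ack ∉ Sat(E[full U wait]) = {Hold, Sync, Store, Idle, Retry, Init, Check}, so the formula does not hold at Ack.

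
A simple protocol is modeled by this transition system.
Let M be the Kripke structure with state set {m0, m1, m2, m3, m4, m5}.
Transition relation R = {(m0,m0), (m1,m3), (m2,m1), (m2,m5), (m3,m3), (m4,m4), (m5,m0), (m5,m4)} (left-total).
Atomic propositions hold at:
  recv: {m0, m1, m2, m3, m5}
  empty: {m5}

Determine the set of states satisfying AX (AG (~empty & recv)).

{m0, m1, m3}

Sat(~empty) = {m0, m1, m2, m3, m4}
Sat(~empty & recv) = {m0, m1, m2, m3}
AG (~empty & recv): greatest fixpoint, start Z0 = {m0, m1, m2, m3}, keep only states in Sat with every successor in Z. Z1 = {m0, m1, m3}; fixed.
Sat(AG (~empty & recv)) = {m0, m1, m3}
Sat(AX (AG (~empty & recv))) = {s : every successor in {m0, m1, m3}} = {m0, m1, m3}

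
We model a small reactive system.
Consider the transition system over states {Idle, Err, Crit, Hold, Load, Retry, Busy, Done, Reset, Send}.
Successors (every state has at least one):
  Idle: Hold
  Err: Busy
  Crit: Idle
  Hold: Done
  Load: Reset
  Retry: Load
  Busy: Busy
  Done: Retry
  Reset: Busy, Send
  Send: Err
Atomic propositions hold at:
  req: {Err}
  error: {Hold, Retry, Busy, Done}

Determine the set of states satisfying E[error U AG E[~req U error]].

{Busy}

Sat(~req) = {Idle, Crit, Hold, Load, Retry, Busy, Done, Reset, Send}
E[~req U error]: least fixpoint, start Z0 = Sat(error) = {Hold, Retry, Busy, Done}, add states in Sat(~req) with some successor in Z. Z1 = {Idle, Hold, Retry, Busy, Done, Reset}; Z2 = {Idle, Crit, Hold, Load, Retry, Busy, Done, Reset}; fixed.
Sat(E[~req U error]) = {Idle, Crit, Hold, Load, Retry, Busy, Done, Reset}
AG E[~req U error]: greatest fixpoint, start Z0 = {Idle, Crit, Hold, Load, Retry, Busy, Done, Reset}, keep only states in Sat with every successor in Z. Z1 = {Idle, Crit, Hold, Load, Retry, Busy, Done}; Z2 = {Idle, Crit, Hold, Retry, Busy, Done}; Z3 = {Idle, Crit, Hold, Busy, Done}; Z4 = {Idle, Crit, Hold, Busy}; Z5 = {Idle, Crit, Busy}; Z6 = {Crit, Busy}; Z7 = {Busy}; fixed.
Sat(AG E[~req U error]) = {Busy}
E[error U AG E[~req U error]]: least fixpoint, start Z0 = Sat(AG E[~req U error]) = {Busy}, add states in Sat(error) with some successor in Z. Already a fixed point.
Sat(E[error U AG E[~req U error]]) = {Busy}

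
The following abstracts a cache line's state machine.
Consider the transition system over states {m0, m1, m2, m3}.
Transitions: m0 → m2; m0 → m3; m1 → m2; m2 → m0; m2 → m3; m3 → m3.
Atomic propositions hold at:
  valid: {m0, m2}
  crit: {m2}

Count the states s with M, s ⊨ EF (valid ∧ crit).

3

Sat(valid ∧ crit) = {m2}
EF (valid ∧ crit): least fixpoint, start Z0 = {m2}, add states with some successor in Z. Z1 = {m0, m1, m2}; fixed.
Sat(EF (valid ∧ crit)) = {m0, m1, m2}
|Sat(EF (valid ∧ crit))| = |{m0, m1, m2}| = 3.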